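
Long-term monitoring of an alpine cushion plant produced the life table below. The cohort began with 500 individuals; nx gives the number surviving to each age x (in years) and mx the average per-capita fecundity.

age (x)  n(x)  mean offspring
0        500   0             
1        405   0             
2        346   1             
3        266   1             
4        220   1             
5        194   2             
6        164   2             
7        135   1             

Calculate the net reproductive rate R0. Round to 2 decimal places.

3.37

lx = nx/n0 = nx/500: 1, 0.81, 0.692, 0.532, 0.44, 0.388, 0.328, 0.27
lx·mx by age: 0, 0, 0.692, 0.532, 0.44, 0.776, 0.656, 0.27
R0 = Σ lx·mx = 3.366 → 3.37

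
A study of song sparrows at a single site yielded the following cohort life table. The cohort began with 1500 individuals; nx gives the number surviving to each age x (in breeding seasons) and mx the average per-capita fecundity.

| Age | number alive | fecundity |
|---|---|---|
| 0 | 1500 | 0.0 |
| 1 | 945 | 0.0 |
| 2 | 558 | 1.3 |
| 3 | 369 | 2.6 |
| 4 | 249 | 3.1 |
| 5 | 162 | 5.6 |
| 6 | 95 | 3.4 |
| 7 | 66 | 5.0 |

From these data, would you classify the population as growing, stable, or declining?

growing

lx = nx/n0 = nx/1500: 1, 0.63, 0.372, 0.246, 0.166, 0.108, 0.06333…, 0.044
R0 = Σ lx·mx = 0 + 0 + 0.4836 + 0.6396 + 0.5146 + 0.6048 + 0.215333… + 0.22 = 2.677933…
R0 > 1, so the population is growing.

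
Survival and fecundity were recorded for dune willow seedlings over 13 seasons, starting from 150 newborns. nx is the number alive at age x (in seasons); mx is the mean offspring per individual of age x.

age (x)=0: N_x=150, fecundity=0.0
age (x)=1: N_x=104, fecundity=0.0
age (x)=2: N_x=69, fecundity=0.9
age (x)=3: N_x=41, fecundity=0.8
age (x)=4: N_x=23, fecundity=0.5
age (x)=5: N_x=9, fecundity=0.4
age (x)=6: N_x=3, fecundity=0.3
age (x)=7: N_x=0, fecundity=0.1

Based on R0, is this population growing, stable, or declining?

declining

lx = nx/n0 = nx/150: 1, 0.69333…, 0.46, 0.27333…, 0.15333…, 0.06, 0.02, 0
R0 = Σ lx·mx = 0 + 0 + 0.414 + 0.218667… + 0.076667… + 0.024 + 0.006 + 0 = 0.739333…
R0 < 1, so the population is declining.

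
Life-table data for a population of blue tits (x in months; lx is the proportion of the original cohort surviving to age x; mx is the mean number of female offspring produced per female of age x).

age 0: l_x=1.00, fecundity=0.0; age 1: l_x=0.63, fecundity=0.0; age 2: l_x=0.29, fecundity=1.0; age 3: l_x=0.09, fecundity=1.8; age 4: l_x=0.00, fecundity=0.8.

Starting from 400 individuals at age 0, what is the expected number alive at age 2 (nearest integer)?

Expected survivors = N0 · l_2 = 400 × 0.29 = 116 → 116

116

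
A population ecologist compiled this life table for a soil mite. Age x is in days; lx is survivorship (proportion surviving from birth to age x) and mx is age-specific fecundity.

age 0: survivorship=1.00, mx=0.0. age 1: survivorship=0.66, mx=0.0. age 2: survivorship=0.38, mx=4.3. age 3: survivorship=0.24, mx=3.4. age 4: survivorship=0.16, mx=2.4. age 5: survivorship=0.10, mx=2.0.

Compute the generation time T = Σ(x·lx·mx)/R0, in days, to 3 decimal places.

lx·mx: 0, 0, 1.634, 0.816, 0.384, 0.2 → R0 = 3.034
x·lx·mx: 0, 0, 3.268, 2.448, 1.536, 1 → Σ = 8.252
T = 8.252 / 3.034 = 2.719842… → 2.720

2.720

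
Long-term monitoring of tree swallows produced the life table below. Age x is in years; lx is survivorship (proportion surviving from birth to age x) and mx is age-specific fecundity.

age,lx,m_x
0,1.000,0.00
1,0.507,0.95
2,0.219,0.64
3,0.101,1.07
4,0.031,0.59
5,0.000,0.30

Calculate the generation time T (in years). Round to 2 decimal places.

1.55

lx·mx: 0, 0.48165, 0.14016, 0.10807, 0.01829, 0 → R0 = 0.74817
x·lx·mx: 0, 0.48165, 0.28032, 0.32421, 0.07316, 0 → Σ = 1.15934
T = 1.15934 / 0.74817 = 1.549568… → 1.55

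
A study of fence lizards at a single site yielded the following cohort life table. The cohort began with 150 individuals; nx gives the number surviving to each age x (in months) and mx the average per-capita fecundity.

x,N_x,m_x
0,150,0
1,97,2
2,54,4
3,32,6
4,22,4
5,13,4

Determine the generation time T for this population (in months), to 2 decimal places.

lx = nx/n0 = nx/150: 1, 0.64667…, 0.36, 0.21333…, 0.14667…, 0.08667…
lx·mx: 0, 1.293333…, 1.44, 1.28…, 0.586667…, 0.346667… → R0 = 4.946667…
x·lx·mx: 0, 1.293333…, 2.88, 3.84…, 2.346667…, 1.733333… → Σ = 12.093333…
T = 12.093333… / 4.946667… = 2.444744… → 2.44

2.44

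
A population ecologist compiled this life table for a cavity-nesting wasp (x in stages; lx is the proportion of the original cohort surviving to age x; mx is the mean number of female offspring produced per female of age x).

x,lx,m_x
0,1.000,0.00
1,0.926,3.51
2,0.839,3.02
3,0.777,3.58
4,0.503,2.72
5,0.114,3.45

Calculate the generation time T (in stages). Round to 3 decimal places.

2.334

lx·mx: 0, 3.25026, 2.53378, 2.78166, 1.36816, 0.3933 → R0 = 10.32716
x·lx·mx: 0, 3.25026, 5.06756, 8.34498, 5.47264, 1.9665 → Σ = 24.10194
T = 24.10194 / 10.32716 = 2.33384… → 2.334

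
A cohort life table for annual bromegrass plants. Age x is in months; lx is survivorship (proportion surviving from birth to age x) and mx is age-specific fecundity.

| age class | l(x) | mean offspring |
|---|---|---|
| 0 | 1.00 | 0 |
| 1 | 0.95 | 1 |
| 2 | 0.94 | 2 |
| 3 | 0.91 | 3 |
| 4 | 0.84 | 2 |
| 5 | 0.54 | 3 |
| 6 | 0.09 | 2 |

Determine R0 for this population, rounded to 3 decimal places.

lx·mx by age: 0, 0.95, 1.88, 2.73, 1.68, 1.62, 0.18
R0 = Σ lx·mx = 9.04 → 9.040

9.040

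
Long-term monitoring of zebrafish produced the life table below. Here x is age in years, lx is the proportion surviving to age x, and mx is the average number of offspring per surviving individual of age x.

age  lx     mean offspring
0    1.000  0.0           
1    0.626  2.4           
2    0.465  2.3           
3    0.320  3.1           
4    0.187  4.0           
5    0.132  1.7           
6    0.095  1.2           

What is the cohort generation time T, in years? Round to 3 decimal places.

2.455

lx·mx: 0, 1.5024, 1.0695, 0.992, 0.748, 0.2244, 0.114 → R0 = 4.6503
x·lx·mx: 0, 1.5024, 2.139, 2.976, 2.992, 1.122, 0.684 → Σ = 11.4154
T = 11.4154 / 4.6503 = 2.454766… → 2.455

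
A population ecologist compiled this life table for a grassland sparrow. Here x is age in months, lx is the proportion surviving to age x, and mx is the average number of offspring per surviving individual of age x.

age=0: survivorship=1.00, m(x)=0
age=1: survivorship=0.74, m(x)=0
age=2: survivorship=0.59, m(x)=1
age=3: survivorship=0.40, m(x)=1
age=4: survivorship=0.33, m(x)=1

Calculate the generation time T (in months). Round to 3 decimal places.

lx·mx: 0, 0, 0.59, 0.4, 0.33 → R0 = 1.32
x·lx·mx: 0, 0, 1.18, 1.2, 1.32 → Σ = 3.7
T = 3.7 / 1.32 = 2.80303… → 2.803

2.803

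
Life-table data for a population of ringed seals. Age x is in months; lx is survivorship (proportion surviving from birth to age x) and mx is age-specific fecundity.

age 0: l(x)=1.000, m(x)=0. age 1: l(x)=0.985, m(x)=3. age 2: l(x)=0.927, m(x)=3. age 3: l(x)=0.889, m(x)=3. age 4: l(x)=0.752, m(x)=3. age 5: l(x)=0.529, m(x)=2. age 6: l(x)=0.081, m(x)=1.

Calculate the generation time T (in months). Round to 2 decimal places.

2.65

lx·mx: 0, 2.955, 2.781, 2.667, 2.256, 1.058, 0.081 → R0 = 11.798
x·lx·mx: 0, 2.955, 5.562, 8.001, 9.024, 5.29, 0.486 → Σ = 31.318
T = 31.318 / 11.798 = 2.654518… → 2.65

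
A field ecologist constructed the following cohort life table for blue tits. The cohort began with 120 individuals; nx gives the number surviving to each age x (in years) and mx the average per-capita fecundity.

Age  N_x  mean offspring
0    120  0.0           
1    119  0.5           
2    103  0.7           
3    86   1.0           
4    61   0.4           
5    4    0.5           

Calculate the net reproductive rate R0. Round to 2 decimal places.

lx = nx/n0 = nx/120: 1, 0.99167…, 0.85833…, 0.71667…, 0.50833…, 0.03333…
lx·mx by age: 0, 0.495833…, 0.600833…, 0.716667…, 0.203333…, 0.016667…
R0 = Σ lx·mx = 2.033333… → 2.03

2.03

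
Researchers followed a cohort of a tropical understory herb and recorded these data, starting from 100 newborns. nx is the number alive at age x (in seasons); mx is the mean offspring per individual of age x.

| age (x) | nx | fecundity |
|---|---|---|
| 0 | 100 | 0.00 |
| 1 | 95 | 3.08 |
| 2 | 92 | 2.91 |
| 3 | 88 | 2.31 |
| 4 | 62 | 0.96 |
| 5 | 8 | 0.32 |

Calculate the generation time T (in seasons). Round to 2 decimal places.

lx = nx/n0 = nx/100: 1, 0.95, 0.92, 0.88, 0.62, 0.08
lx·mx: 0, 2.926, 2.6772, 2.0328, 0.5952, 0.0256 → R0 = 8.2568
x·lx·mx: 0, 2.926, 5.3544, 6.0984, 2.3808, 0.128 → Σ = 16.8876
T = 16.8876 / 8.2568 = 2.045296… → 2.05

2.05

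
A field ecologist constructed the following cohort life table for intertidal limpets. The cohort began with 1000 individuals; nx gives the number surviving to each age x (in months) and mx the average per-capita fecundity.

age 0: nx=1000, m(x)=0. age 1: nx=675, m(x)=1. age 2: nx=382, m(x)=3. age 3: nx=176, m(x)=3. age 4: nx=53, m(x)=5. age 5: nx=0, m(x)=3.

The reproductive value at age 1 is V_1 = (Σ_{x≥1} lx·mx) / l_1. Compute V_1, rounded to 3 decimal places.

3.873

lx = nx/n0 = nx/1000: 1, 0.675, 0.382, 0.176, 0.053, 0
lx·mx for x ≥ 1: 0.675, 1.146, 0.528, 0.265, 0 → sum = 2.614
V_1 = 2.614 / l_1 = 2.614 / 0.675 = 3.872593… → 3.873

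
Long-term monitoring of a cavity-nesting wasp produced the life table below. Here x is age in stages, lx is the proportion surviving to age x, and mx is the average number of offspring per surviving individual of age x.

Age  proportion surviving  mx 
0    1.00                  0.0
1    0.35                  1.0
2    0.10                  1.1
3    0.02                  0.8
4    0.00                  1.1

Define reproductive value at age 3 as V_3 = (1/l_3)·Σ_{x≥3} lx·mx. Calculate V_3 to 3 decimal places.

lx·mx for x ≥ 3: 0.016, 0 → sum = 0.016
V_3 = 0.016 / l_3 = 0.016 / 0.02 = 0.8 → 0.800

0.800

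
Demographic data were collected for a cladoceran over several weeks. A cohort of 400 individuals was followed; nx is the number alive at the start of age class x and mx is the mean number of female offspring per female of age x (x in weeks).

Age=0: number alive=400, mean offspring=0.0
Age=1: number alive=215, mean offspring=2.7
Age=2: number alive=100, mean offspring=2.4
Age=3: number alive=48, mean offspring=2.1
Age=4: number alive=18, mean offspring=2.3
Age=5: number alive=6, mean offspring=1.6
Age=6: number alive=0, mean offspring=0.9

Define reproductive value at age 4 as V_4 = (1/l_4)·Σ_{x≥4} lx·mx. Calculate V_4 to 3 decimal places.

2.833

lx = nx/n0 = nx/400: 1, 0.5375, 0.25, 0.12, 0.045, 0.015, 0
lx·mx for x ≥ 4: 0.1035, 0.024, 0 → sum = 0.1275
V_4 = 0.1275 / l_4 = 0.1275 / 0.045 = 2.833333… → 2.833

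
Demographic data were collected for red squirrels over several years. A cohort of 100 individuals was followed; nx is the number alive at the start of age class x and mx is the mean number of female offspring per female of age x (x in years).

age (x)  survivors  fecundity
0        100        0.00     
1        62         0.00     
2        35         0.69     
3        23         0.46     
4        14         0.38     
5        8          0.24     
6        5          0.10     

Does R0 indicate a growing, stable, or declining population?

declining

lx = nx/n0 = nx/100: 1, 0.62, 0.35, 0.23, 0.14, 0.08, 0.05
R0 = Σ lx·mx = 0 + 0 + 0.2415 + 0.1058 + 0.0532 + 0.0192 + 0.005 = 0.4247
R0 < 1, so the population is declining.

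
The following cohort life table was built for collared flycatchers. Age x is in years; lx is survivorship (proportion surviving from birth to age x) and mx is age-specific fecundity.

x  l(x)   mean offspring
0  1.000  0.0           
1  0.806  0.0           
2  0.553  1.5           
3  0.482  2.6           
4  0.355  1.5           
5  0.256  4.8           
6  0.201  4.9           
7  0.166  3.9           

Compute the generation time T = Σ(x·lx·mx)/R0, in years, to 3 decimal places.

4.407

lx·mx: 0, 0, 0.8295, 1.2532, 0.5325, 1.2288, 0.9849, 0.6474 → R0 = 5.4763
x·lx·mx: 0, 0, 1.659, 3.7596, 2.13, 6.144, 5.9094, 4.5318 → Σ = 24.1338
T = 24.1338 / 5.4763 = 4.406954… → 4.407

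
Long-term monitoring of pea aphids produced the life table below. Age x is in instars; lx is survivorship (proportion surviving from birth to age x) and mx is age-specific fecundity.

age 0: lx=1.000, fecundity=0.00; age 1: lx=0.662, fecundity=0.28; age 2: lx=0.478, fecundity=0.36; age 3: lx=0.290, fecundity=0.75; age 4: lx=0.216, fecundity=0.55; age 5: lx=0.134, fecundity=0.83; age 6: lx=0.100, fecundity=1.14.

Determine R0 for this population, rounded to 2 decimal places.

0.92

lx·mx by age: 0, 0.18536, 0.17208, 0.2175, 0.1188, 0.11122, 0.114
R0 = Σ lx·mx = 0.91896 → 0.92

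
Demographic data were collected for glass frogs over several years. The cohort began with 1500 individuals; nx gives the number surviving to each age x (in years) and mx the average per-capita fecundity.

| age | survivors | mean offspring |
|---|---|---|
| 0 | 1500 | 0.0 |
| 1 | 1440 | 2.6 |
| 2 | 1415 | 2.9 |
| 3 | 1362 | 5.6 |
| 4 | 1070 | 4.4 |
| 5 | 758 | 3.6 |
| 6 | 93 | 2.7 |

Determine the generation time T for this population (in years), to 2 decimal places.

lx = nx/n0 = nx/1500: 1, 0.96, 0.94333…, 0.908, 0.71333…, 0.50533…, 0.062
lx·mx: 0, 2.496, 2.735667…, 5.0848, 3.138667…, 1.8192…, 0.1674 → R0 = 15.441733…
x·lx·mx: 0, 2.496, 5.471333…, 15.2544, 12.554667…, 9.096…, 1.0044 → Σ = 45.8768…
T = 45.8768… / 15.441733… = 2.970962… → 2.97

2.97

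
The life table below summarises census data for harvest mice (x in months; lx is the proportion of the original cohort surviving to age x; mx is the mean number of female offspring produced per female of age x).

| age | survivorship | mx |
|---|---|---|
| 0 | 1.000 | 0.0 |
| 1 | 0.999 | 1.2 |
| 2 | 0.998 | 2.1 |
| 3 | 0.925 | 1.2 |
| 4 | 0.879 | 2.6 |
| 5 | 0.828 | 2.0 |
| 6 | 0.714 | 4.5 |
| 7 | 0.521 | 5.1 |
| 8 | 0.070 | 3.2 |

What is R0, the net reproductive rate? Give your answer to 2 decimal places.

lx·mx by age: 0, 1.1988, 2.0958, 1.11, 2.2854, 1.656, 3.213, 2.6571, 0.224
R0 = Σ lx·mx = 14.4401 → 14.44

14.44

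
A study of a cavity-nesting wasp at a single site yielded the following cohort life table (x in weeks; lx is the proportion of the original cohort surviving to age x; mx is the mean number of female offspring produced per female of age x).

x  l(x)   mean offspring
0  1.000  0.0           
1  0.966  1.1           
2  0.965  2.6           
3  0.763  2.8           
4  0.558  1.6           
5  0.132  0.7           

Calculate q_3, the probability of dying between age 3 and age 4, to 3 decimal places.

0.269

q_3 = (l_3 − l_4) / l_3 = (0.763 − 0.558) / 0.763
     = 0.205 / 0.763 = 0.268676… → 0.269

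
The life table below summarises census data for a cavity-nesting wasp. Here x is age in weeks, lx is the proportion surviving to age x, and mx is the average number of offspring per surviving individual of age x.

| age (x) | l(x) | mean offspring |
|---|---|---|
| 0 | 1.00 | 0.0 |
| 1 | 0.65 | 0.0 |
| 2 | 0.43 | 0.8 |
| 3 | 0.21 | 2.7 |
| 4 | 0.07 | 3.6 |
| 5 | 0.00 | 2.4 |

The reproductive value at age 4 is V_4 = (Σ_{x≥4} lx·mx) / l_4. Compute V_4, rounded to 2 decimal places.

3.60

lx·mx for x ≥ 4: 0.252, 0 → sum = 0.252
V_4 = 0.252 / l_4 = 0.252 / 0.07 = 3.6 → 3.60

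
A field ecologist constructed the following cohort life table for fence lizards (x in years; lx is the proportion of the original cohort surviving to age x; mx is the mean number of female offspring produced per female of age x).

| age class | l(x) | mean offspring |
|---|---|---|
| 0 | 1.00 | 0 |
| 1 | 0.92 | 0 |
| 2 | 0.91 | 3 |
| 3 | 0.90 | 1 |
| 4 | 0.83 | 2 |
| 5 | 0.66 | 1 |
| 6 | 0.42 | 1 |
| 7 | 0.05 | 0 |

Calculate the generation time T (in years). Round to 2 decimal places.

3.24

lx·mx: 0, 0, 2.73, 0.9, 1.66, 0.66, 0.42, 0 → R0 = 6.37
x·lx·mx: 0, 0, 5.46, 2.7, 6.64, 3.3, 2.52, 0 → Σ = 20.62
T = 20.62 / 6.37 = 3.237049… → 3.24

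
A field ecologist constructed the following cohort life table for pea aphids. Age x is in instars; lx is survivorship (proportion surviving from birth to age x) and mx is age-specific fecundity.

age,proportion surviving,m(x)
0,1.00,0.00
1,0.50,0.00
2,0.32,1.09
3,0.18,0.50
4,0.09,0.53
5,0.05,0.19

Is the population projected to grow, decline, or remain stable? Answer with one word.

declining

R0 = Σ lx·mx = 0 + 0 + 0.3488 + 0.09 + 0.0477 + 0.0095 = 0.496
R0 < 1, so the population is declining.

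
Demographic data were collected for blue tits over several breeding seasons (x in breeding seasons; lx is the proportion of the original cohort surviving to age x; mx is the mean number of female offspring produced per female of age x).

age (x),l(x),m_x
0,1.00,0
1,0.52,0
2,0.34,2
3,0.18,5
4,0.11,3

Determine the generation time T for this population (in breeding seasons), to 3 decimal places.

lx·mx: 0, 0, 0.68, 0.9, 0.33 → R0 = 1.91
x·lx·mx: 0, 0, 1.36, 2.7, 1.32 → Σ = 5.38
T = 5.38 / 1.91 = 2.816754… → 2.817

2.817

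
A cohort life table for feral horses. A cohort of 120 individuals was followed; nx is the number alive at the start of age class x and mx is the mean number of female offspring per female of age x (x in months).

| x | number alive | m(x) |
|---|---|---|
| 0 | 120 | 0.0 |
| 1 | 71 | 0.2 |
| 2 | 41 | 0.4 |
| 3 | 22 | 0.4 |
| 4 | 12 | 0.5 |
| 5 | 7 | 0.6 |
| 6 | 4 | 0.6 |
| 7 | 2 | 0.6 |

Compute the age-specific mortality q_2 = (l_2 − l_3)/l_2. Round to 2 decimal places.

0.46

lx = nx/n0 = nx/120: 1, 0.59167…, 0.34167…, 0.18333…, 0.1, 0.05833…, 0.03333…, 0.01667…
q_2 = (l_2 − l_3) / l_2 = (0.341667… − 0.183333…) / 0.341667…
     = 0.158333… / 0.341667… = 0.463415… → 0.46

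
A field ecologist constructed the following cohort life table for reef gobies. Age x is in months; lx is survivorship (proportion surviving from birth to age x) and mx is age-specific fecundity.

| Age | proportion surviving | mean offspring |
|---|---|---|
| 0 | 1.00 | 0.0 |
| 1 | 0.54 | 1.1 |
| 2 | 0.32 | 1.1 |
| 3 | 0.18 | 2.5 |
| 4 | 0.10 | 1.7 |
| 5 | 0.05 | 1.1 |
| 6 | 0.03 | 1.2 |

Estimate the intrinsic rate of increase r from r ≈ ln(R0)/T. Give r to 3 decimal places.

R0 = Σ lx·mx = 0 + 0.594 + 0.352 + 0.45 + 0.17 + 0.055 + 0.036 = 1.657
Σ x·lx·mx = 3.819; T = 3.819/1.657 = 2.30477…
r ≈ ln(R0)/T = ln(1.657)/2.30477… = 0.21911… → 0.219

0.219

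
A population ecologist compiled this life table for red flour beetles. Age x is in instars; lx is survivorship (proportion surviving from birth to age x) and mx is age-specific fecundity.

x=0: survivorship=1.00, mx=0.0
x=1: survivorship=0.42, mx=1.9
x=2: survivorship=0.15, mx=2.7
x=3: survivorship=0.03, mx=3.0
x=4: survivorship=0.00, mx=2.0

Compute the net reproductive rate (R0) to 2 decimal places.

lx·mx by age: 0, 0.798, 0.405, 0.09, 0
R0 = Σ lx·mx = 1.293 → 1.29

1.29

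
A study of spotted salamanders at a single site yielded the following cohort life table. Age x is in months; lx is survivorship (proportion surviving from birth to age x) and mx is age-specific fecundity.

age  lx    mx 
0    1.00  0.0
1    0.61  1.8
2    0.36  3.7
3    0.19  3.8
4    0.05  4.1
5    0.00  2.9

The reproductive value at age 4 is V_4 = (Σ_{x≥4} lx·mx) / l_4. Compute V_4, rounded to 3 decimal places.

lx·mx for x ≥ 4: 0.205, 0 → sum = 0.205
V_4 = 0.205 / l_4 = 0.205 / 0.05 = 4.1 → 4.100

4.100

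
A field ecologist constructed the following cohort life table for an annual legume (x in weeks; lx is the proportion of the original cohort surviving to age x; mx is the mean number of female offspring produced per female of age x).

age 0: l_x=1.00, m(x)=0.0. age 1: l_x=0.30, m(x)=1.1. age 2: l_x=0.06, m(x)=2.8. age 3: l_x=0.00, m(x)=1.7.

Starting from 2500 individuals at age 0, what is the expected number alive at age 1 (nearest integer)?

Expected survivors = N0 · l_1 = 2500 × 0.30 = 750 → 750

750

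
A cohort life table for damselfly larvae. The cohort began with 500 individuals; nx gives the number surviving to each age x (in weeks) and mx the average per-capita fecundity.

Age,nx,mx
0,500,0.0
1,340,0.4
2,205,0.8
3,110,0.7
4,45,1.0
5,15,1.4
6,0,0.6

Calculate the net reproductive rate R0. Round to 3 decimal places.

0.886

lx = nx/n0 = nx/500: 1, 0.68, 0.41, 0.22, 0.09, 0.03, 0
lx·mx by age: 0, 0.272, 0.328, 0.154, 0.09, 0.042, 0
R0 = Σ lx·mx = 0.886 → 0.886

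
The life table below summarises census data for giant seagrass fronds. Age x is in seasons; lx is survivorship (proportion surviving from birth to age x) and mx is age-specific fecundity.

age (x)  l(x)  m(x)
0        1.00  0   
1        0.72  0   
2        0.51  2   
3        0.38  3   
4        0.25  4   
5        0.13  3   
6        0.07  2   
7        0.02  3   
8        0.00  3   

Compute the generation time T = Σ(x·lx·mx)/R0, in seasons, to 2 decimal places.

3.38

lx·mx: 0, 0, 1.02, 1.14, 1, 0.39, 0.14, 0.06, 0 → R0 = 3.75
x·lx·mx: 0, 0, 2.04, 3.42, 4, 1.95, 0.84, 0.42, 0 → Σ = 12.67
T = 12.67 / 3.75 = 3.378667… → 3.38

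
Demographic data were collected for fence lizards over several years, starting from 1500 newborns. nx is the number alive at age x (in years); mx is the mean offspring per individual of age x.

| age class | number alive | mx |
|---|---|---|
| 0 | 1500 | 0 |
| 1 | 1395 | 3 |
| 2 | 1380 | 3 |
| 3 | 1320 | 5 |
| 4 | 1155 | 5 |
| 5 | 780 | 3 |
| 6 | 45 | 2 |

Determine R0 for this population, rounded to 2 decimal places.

15.42

lx = nx/n0 = nx/1500: 1, 0.93, 0.92, 0.88, 0.77, 0.52, 0.03
lx·mx by age: 0, 2.79, 2.76, 4.4, 3.85, 1.56, 0.06
R0 = Σ lx·mx = 15.42 → 15.42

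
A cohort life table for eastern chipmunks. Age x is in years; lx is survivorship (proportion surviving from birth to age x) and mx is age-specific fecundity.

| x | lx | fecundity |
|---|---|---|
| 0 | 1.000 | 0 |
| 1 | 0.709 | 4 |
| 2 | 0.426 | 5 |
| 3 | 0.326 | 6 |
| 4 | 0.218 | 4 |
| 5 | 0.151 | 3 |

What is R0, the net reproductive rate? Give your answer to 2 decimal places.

lx·mx by age: 0, 2.836, 2.13, 1.956, 0.872, 0.453
R0 = Σ lx·mx = 8.247 → 8.25

8.25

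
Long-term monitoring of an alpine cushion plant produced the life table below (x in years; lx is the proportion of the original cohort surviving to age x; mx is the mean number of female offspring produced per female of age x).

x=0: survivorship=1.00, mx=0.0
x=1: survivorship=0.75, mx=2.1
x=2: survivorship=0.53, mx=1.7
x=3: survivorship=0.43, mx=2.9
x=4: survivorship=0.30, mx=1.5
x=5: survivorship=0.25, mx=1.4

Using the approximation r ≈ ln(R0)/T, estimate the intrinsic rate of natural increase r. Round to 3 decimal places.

R0 = Σ lx·mx = 0 + 1.575 + 0.901 + 1.247 + 0.45 + 0.35 = 4.523
Σ x·lx·mx = 10.668; T = 10.668/4.523 = 2.35861…
r ≈ ln(R0)/T = ln(4.523)/2.35861… = 0.63986… → 0.640

0.640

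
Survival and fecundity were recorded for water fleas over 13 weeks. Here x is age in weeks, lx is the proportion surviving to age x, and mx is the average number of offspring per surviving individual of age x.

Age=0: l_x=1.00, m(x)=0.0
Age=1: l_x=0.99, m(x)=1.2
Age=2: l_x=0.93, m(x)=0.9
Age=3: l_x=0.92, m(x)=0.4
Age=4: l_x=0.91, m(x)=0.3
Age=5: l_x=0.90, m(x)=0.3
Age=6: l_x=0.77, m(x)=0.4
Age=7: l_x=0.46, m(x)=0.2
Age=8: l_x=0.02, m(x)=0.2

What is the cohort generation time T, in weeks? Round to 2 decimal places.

2.67

lx·mx: 0, 1.188, 0.837, 0.368, 0.273, 0.27, 0.308, 0.092, 0.004 → R0 = 3.34
x·lx·mx: 0, 1.188, 1.674, 1.104, 1.092, 1.35, 1.848, 0.644, 0.032 → Σ = 8.932
T = 8.932 / 3.34 = 2.674251… → 2.67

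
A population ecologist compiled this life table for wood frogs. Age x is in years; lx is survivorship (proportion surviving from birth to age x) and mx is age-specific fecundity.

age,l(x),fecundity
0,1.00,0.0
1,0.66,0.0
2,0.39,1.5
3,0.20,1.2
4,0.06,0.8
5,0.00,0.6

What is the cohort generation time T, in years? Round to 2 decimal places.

2.38

lx·mx: 0, 0, 0.585, 0.24, 0.048, 0 → R0 = 0.873
x·lx·mx: 0, 0, 1.17, 0.72, 0.192, 0 → Σ = 2.082
T = 2.082 / 0.873 = 2.38488… → 2.38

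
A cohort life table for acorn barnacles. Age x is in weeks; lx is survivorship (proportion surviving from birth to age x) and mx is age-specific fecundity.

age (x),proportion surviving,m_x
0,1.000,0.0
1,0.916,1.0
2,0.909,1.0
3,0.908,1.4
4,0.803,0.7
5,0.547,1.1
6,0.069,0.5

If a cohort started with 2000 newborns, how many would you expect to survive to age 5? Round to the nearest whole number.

Expected survivors = N0 · l_5 = 2000 × 0.547 = 1094 → 1094

1094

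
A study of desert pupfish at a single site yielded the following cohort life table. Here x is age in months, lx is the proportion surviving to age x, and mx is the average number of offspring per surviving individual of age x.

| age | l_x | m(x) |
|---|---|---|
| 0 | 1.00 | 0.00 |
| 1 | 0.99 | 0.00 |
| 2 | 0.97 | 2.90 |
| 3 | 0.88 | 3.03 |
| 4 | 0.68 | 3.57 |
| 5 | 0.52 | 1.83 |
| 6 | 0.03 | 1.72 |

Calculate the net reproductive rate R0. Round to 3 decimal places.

lx·mx by age: 0, 0, 2.813, 2.6664, 2.4276, 0.9516, 0.0516
R0 = Σ lx·mx = 8.9102 → 8.910

8.910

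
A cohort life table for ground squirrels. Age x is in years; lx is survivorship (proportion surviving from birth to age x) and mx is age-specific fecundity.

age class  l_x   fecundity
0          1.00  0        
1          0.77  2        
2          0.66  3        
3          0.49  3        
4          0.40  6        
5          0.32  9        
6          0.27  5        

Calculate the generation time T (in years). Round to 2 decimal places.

lx·mx: 0, 1.54, 1.98, 1.47, 2.4, 2.88, 1.35 → R0 = 11.62
x·lx·mx: 0, 1.54, 3.96, 4.41, 9.6, 14.4, 8.1 → Σ = 42.01
T = 42.01 / 11.62 = 3.615318… → 3.62

3.62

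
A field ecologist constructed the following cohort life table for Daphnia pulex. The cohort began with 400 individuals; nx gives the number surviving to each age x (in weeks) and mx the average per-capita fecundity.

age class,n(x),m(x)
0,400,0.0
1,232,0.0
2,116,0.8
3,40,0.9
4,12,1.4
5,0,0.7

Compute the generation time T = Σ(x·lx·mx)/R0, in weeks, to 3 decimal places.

lx = nx/n0 = nx/400: 1, 0.58, 0.29, 0.1, 0.03, 0
lx·mx: 0, 0, 0.232, 0.09, 0.042, 0 → R0 = 0.364
x·lx·mx: 0, 0, 0.464, 0.27, 0.168, 0 → Σ = 0.902
T = 0.902 / 0.364 = 2.478022… → 2.478

2.478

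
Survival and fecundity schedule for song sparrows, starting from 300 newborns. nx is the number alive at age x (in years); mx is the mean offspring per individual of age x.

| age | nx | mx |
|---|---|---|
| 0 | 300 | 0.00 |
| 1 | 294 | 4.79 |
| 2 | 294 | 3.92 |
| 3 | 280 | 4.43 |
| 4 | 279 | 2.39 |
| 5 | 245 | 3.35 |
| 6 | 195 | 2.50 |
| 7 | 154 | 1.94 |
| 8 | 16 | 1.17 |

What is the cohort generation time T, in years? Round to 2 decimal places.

lx = nx/n0 = nx/300: 1, 0.98, 0.98, 0.93333…, 0.93, 0.81667…, 0.65, 0.51333…, 0.05333…
lx·mx: 0, 4.6942, 3.8416, 4.134667…, 2.2227, 2.735833…, 1.625, 0.995867…, 0.0624… → R0 = 20.312267…
x·lx·mx: 0, 4.6942, 7.6832, 12.404…, 8.8908, 13.679167…, 9.75, 6.971067…, 0.4992… → Σ = 64.571633…
T = 64.571633… / 20.312267… = 3.178948… → 3.18

3.18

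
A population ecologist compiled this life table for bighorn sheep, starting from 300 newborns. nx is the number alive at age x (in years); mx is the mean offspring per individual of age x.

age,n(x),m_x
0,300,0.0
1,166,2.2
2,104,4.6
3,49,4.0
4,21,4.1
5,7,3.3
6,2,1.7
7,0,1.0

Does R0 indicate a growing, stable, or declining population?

growing

lx = nx/n0 = nx/300: 1, 0.55333…, 0.34667…, 0.16333…, 0.07, 0.02333…, 0.00667…, 0
R0 = Σ lx·mx = 0 + 1.217333… + 1.594667… + 0.653333… + 0.287 + 0.077… + 0.011333… + 0 = 3.840667…
R0 > 1, so the population is growing.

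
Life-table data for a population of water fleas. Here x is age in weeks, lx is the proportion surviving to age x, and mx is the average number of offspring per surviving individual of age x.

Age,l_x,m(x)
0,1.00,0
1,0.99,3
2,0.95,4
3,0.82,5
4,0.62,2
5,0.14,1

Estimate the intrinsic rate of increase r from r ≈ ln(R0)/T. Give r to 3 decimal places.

R0 = Σ lx·mx = 0 + 2.97 + 3.8 + 4.1 + 1.24 + 0.14 = 12.25
Σ x·lx·mx = 28.53; T = 28.53/12.25 = 2.32898…
r ≈ ln(R0)/T = ln(12.25)/2.32898… = 1.0758… → 1.076

1.076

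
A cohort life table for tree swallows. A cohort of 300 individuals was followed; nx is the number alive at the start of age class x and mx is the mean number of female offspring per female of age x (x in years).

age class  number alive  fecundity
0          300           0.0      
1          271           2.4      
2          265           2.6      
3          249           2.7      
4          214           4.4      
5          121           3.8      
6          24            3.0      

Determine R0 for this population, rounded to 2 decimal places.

11.62

lx = nx/n0 = nx/300: 1, 0.90333…, 0.88333…, 0.83, 0.71333…, 0.40333…, 0.08
lx·mx by age: 0, 2.168…, 2.296667…, 2.241, 3.138667…, 1.532667…, 0.24
R0 = Σ lx·mx = 11.617… → 11.62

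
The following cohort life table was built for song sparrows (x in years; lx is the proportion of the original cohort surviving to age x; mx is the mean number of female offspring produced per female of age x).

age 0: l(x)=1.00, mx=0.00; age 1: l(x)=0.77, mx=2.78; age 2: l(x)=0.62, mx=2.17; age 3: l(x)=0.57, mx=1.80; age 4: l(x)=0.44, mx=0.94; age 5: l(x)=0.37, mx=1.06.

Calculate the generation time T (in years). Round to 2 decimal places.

lx·mx: 0, 2.1406, 1.3454, 1.026, 0.4136, 0.3922 → R0 = 5.3178
x·lx·mx: 0, 2.1406, 2.6908, 3.078, 1.6544, 1.961 → Σ = 11.5248
T = 11.5248 / 5.3178 = 2.167212… → 2.17

2.17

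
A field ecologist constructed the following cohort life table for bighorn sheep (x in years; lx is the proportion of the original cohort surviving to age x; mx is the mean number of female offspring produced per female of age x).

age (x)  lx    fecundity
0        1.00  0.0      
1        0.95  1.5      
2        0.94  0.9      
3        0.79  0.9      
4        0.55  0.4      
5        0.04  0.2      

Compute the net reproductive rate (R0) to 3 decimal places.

3.210

lx·mx by age: 0, 1.425, 0.846, 0.711, 0.22, 0.008
R0 = Σ lx·mx = 3.21 → 3.210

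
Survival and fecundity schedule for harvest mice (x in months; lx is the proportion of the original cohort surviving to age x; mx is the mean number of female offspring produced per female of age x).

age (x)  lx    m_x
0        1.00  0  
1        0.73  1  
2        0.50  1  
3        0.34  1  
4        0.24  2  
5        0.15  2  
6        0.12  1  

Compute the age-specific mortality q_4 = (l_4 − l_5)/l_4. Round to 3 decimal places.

0.375

q_4 = (l_4 − l_5) / l_4 = (0.24 − 0.15) / 0.24
     = 0.09 / 0.24 = 0.375 → 0.375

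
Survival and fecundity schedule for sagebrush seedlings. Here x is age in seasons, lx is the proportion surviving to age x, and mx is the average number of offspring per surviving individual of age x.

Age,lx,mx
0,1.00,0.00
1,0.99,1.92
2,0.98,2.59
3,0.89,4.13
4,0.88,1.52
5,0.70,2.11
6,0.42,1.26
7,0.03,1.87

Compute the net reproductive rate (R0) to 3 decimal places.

lx·mx by age: 0, 1.9008, 2.5382, 3.6757, 1.3376, 1.477, 0.5292, 0.0561
R0 = Σ lx·mx = 11.5146 → 11.515

11.515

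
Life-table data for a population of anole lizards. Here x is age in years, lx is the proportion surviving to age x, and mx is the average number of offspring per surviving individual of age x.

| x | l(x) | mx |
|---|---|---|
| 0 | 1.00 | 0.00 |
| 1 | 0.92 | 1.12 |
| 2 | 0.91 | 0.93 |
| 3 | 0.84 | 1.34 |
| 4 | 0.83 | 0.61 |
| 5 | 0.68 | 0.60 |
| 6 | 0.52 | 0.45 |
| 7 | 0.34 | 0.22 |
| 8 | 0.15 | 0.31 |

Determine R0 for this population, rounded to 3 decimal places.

4.272

lx·mx by age: 0, 1.0304, 0.8463, 1.1256, 0.5063, 0.408, 0.234, 0.0748, 0.0465
R0 = Σ lx·mx = 4.2719 → 4.272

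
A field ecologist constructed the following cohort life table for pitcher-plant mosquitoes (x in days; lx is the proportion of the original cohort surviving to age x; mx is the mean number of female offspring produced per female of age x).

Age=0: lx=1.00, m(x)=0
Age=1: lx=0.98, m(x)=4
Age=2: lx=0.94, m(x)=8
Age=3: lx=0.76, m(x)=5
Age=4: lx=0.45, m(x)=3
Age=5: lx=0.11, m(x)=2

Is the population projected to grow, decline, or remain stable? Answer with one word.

growing

R0 = Σ lx·mx = 0 + 3.92 + 7.52 + 3.8 + 1.35 + 0.22 = 16.81
R0 > 1, so the population is growing.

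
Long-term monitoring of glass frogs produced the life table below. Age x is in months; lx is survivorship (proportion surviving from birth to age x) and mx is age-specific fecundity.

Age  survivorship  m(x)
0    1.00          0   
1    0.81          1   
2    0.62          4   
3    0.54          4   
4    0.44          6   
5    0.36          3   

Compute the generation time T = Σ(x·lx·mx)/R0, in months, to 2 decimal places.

3.08

lx·mx: 0, 0.81, 2.48, 2.16, 2.64, 1.08 → R0 = 9.17
x·lx·mx: 0, 0.81, 4.96, 6.48, 10.56, 5.4 → Σ = 28.21
T = 28.21 / 9.17 = 3.076336… → 3.08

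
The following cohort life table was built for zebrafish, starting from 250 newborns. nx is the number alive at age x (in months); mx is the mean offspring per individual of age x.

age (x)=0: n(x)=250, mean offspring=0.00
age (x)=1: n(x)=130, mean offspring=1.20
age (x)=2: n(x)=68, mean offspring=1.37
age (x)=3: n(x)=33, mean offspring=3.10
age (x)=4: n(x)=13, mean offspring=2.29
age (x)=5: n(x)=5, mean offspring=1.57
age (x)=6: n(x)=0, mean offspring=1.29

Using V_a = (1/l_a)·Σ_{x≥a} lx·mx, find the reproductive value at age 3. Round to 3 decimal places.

4.240

lx = nx/n0 = nx/250: 1, 0.52, 0.272, 0.132, 0.052, 0.02, 0
lx·mx for x ≥ 3: 0.4092, 0.11908, 0.0314, 0 → sum = 0.55968
V_3 = 0.55968 / l_3 = 0.55968 / 0.132 = 4.24 → 4.240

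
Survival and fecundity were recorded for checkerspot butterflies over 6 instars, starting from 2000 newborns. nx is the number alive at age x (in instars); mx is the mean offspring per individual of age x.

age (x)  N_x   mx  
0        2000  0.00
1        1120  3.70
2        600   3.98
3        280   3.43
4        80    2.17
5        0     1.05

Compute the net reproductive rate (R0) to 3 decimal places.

3.833

lx = nx/n0 = nx/2000: 1, 0.56, 0.3, 0.14, 0.04, 0
lx·mx by age: 0, 2.072, 1.194, 0.4802, 0.0868, 0
R0 = Σ lx·mx = 3.833 → 3.833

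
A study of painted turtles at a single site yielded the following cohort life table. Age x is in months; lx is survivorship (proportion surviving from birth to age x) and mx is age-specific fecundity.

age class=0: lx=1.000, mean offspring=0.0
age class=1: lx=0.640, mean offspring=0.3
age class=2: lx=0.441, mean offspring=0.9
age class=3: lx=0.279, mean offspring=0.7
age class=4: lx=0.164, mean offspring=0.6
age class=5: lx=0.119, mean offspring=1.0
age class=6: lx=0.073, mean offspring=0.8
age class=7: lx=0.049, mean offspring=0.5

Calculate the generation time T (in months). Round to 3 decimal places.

2.842

lx·mx: 0, 0.192, 0.3969, 0.1953, 0.0984, 0.119, 0.0584, 0.0245 → R0 = 1.0845
x·lx·mx: 0, 0.192, 0.7938, 0.5859, 0.3936, 0.595, 0.3504, 0.1715 → Σ = 3.0822
T = 3.0822 / 1.0845 = 2.842047… → 2.842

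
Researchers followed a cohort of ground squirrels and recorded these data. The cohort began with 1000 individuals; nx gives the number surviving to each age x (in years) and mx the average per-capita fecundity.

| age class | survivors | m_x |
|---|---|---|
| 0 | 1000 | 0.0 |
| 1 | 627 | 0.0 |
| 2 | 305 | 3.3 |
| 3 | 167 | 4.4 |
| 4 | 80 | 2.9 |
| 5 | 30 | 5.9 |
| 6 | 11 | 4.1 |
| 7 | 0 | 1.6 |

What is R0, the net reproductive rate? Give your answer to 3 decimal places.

lx = nx/n0 = nx/1000: 1, 0.627, 0.305, 0.167, 0.08, 0.03, 0.011, 0
lx·mx by age: 0, 0, 1.0065, 0.7348, 0.232, 0.177, 0.0451, 0
R0 = Σ lx·mx = 2.1954 → 2.195

2.195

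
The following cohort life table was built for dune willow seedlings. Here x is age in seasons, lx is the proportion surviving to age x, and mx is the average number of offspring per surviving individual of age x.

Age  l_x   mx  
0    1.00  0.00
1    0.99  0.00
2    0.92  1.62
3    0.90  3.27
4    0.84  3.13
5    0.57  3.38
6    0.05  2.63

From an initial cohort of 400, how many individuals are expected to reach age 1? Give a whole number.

396

Expected survivors = N0 · l_1 = 400 × 0.99 = 396 → 396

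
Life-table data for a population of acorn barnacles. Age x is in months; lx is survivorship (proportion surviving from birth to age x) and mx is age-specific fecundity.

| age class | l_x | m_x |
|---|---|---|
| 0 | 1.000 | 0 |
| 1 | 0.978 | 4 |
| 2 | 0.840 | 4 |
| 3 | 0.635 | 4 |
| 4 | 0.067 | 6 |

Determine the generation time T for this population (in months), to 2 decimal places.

1.94

lx·mx: 0, 3.912, 3.36, 2.54, 0.402 → R0 = 10.214
x·lx·mx: 0, 3.912, 6.72, 7.62, 1.608 → Σ = 19.86
T = 19.86 / 10.214 = 1.94439… → 1.94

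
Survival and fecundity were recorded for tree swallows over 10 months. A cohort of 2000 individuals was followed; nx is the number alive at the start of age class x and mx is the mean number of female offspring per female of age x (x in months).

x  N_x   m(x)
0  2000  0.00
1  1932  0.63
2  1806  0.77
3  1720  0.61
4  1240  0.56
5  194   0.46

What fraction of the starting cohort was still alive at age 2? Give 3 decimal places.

l_2 = n_2/n_0 = 1806/2000 = 0.903 → 0.903

0.903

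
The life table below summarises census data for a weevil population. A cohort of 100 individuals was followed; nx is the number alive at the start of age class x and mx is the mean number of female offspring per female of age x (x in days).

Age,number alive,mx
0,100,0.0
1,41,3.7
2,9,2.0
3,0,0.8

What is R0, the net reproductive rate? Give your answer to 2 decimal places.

lx = nx/n0 = nx/100: 1, 0.41, 0.09, 0
lx·mx by age: 0, 1.517, 0.18, 0
R0 = Σ lx·mx = 1.697 → 1.70

1.70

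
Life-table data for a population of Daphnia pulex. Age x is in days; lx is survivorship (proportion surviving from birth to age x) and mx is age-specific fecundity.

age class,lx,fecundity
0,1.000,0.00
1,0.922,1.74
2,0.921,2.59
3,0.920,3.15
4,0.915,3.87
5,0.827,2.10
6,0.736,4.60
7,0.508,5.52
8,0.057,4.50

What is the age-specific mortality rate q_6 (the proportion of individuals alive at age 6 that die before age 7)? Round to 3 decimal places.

0.310

q_6 = (l_6 − l_7) / l_6 = (0.736 − 0.508) / 0.736
     = 0.228 / 0.736 = 0.309783… → 0.310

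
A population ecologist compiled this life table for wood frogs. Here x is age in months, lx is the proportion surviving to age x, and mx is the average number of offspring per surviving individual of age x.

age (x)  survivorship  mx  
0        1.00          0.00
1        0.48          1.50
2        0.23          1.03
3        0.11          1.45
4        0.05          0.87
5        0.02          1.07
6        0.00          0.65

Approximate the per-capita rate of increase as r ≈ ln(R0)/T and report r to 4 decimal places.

0.1008

R0 = Σ lx·mx = 0 + 0.72 + 0.2369 + 0.1595 + 0.0435 + 0.0214 + 0 = 1.1813
Σ x·lx·mx = 1.9533; T = 1.9533/1.1813 = 1.65352…
r ≈ ln(R0)/T = ln(1.1813)/1.65352… = 0.100764… → 0.1008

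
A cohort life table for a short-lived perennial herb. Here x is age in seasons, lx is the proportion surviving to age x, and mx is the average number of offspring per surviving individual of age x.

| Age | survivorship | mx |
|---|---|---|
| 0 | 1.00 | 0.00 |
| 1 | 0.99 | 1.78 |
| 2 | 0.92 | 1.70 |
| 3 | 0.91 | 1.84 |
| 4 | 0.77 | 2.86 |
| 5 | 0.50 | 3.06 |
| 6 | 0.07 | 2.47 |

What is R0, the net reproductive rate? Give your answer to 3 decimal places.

lx·mx by age: 0, 1.7622, 1.564, 1.6744, 2.2022, 1.53, 0.1729
R0 = Σ lx·mx = 8.9057 → 8.906

8.906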